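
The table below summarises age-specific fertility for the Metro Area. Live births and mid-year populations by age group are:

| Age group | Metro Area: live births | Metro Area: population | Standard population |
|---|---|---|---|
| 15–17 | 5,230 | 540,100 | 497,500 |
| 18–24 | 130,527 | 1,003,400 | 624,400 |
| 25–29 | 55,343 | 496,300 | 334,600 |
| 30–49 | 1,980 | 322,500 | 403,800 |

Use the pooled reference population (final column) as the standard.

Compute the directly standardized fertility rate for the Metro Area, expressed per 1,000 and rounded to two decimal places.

67.64

Age-specific rates per 1,000 for the Metro Area: 9.683, 130.085, 111.511, 6.140.
Standard total = 1,860,300; weights = 0.2674, 0.3356, 0.1799, 0.2171.
Standardized rate: 0.2674×9.683 + 0.3356×130.085 + 0.1799×111.511 + 0.2171×6.140 = 67.6413 per 1,000.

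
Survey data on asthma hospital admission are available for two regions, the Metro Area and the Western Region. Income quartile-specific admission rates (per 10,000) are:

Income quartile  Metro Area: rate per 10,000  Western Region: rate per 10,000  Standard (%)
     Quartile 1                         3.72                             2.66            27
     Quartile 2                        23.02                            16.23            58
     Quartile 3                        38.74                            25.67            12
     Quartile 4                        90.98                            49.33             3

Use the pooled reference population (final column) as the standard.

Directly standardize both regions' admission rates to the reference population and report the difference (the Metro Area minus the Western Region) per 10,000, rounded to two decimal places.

7.04

Standard weights: 0.27, 0.58, 0.12, 0.03.
The Metro Area: 0.2700×3.72 + 0.5800×23.02 + 0.1200×38.74 + 0.0300×90.98 = 21.7342 per 10,000.
The Western Region: 0.2700×2.66 + 0.5800×16.23 + 0.1200×25.67 + 0.0300×49.33 = 14.6919 per 10,000.
Difference = 21.7342 − 14.6919 = 7.0423.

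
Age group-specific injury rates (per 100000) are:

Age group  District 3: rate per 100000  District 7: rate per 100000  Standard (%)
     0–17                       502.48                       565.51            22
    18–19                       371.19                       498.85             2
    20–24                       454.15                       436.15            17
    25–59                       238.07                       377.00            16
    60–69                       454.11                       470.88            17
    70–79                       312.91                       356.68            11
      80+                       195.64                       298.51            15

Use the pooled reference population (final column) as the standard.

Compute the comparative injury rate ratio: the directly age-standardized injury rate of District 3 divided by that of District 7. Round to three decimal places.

Standard weights: 0.22, 0.02, 0.17, 0.16, 0.17, 0.11, 0.15.
District 3: 0.2200×502.48 + 0.0200×371.19 + 0.1700×454.15 + 0.1600×238.07 + 0.1700×454.11 + 0.1100×312.91 + 0.1500×195.64 = 374.2309 per 100000.
District 7: 0.2200×565.51 + 0.0200×498.85 + 0.1700×436.15 + 0.1600×377.00 + 0.1700×470.88 + 0.1100×356.68 + 0.1500×298.51 = 432.9156 per 100000.
Ratio = 374.2309 ÷ 432.9156 = 0.86444.

0.864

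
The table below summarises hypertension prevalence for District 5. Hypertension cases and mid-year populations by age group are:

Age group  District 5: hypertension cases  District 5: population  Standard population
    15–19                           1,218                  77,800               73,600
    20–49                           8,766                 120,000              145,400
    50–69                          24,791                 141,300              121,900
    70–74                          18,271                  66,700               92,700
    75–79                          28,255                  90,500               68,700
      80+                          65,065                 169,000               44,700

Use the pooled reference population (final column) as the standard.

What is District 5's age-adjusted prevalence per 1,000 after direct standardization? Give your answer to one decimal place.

Age-specific rates per 1,000 for District 5: 15.656, 73.050, 175.449, 273.928, 312.210, 385.000.
Standard total = 547,000; weights = 0.1346, 0.2658, 0.2229, 0.1695, 0.1256, 0.0817.
Standardized rate: 0.1346×15.656 + 0.2658×73.050 + 0.2229×175.449 + 0.1695×273.928 + 0.1256×312.210 + 0.0817×385.000 = 177.7193 per 1,000.

177.7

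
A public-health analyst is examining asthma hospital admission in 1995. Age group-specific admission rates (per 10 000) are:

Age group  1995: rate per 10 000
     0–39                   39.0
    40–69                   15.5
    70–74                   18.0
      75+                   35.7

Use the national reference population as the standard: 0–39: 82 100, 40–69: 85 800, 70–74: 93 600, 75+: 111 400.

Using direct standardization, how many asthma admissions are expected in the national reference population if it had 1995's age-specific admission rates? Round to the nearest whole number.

Expected asthma admissions = Σ (standard pop × age-specific rate ÷ 10 000)
= 82 100×39.0/10 000 + 85 800×15.5/10 000 + 93 600×18.0/10 000 + 111 400×35.7/10 000
= 320.19 + 132.99 + 168.48 + 397.70 = 1019.36.

1019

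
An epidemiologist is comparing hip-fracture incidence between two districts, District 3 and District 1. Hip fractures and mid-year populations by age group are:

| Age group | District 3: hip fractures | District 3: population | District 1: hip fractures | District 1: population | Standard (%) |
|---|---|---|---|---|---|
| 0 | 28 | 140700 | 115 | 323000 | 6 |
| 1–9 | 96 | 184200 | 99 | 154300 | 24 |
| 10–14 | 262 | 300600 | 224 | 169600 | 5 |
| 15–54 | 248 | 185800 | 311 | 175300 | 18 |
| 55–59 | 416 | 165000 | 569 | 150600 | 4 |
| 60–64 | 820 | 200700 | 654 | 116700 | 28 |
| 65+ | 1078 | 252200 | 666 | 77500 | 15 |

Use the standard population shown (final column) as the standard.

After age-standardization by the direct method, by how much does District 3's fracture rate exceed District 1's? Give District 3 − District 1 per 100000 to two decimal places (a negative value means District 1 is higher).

-126.32

Age-specific rates per 100000 for District 3: 19.90, 52.12, 87.16, 133.48, 252.12, 408.57, 427.44.
For District 1: 35.60, 64.16, 132.08, 177.41, 377.82, 560.41, 859.35.
Standard weights: 0.06, 0.24, 0.05, 0.18, 0.04, 0.28, 0.15.
District 3: 0.0600×19.90 + 0.2400×52.12 + 0.0500×87.16 + 0.1800×133.48 + 0.0400×252.12 + 0.2800×408.57 + 0.1500×427.44 = 230.6862 per 100000.
District 1: 0.0600×35.60 + 0.2400×64.16 + 0.0500×132.08 + 0.1800×177.41 + 0.0400×377.82 + 0.2800×560.41 + 0.1500×859.35 = 357.0037 per 100000.
Difference = 230.6862 − 357.0037 = -126.3175.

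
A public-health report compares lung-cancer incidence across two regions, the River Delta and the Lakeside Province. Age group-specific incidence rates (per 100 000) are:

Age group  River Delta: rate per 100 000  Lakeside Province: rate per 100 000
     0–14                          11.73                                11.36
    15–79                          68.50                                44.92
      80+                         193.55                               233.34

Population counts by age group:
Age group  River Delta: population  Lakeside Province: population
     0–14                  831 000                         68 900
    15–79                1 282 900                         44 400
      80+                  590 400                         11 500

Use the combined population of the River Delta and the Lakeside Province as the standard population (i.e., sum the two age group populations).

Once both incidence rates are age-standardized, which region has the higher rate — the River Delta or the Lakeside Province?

River Delta

Combined standard total = 2 829 100; weights = 0.3181, 0.4692, 0.2128.
The River Delta: 0.3181×11.73 + 0.4692×68.50 + 0.2128×193.55 = 77.0470 per 100 000.
The Lakeside Province: 0.3181×11.36 + 0.4692×44.92 + 0.2128×233.34 = 74.3320 per 100 000.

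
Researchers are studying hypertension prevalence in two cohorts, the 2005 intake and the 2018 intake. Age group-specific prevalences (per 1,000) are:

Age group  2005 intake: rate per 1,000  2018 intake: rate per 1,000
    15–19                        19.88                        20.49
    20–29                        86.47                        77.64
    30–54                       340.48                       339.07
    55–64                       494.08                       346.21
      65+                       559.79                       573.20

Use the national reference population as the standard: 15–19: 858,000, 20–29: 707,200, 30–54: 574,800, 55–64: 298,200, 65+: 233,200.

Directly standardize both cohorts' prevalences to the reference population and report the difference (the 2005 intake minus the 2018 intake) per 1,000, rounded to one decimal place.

17.8

Standard total = 2,671,400; weights = 0.3212, 0.2647, 0.2152, 0.1116, 0.0873.
The 2005 intake: 0.3212×19.88 + 0.2647×86.47 + 0.2152×340.48 + 0.1116×494.08 + 0.0873×559.79 = 206.5562 per 1,000.
The 2018 intake: 0.3212×20.49 + 0.2647×77.64 + 0.2152×339.07 + 0.1116×346.21 + 0.0873×573.20 = 188.7755 per 1,000.
Difference = 206.5562 − 188.7755 = 17.7807.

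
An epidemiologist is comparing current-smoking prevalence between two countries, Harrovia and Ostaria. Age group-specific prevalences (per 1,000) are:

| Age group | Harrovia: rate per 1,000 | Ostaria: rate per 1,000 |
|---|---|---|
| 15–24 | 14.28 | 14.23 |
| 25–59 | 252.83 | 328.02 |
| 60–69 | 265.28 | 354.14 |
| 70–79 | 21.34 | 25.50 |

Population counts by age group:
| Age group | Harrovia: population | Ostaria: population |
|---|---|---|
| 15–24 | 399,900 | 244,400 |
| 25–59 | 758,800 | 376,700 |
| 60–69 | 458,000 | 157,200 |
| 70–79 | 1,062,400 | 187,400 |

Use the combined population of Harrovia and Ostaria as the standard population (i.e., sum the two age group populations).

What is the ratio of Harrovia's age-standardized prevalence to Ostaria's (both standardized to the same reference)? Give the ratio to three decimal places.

Combined standard total = 3,644,800; weights = 0.1768, 0.3115, 0.1688, 0.3429.
Harrovia: 0.1768×14.28 + 0.3115×252.83 + 0.1688×265.28 + 0.3429×21.34 = 133.3846 per 1,000.
Ostaria: 0.1768×14.23 + 0.3115×328.02 + 0.1688×354.14 + 0.3429×25.50 = 173.2254 per 1,000.
Ratio = 133.3846 ÷ 173.2254 = 0.77001.

0.770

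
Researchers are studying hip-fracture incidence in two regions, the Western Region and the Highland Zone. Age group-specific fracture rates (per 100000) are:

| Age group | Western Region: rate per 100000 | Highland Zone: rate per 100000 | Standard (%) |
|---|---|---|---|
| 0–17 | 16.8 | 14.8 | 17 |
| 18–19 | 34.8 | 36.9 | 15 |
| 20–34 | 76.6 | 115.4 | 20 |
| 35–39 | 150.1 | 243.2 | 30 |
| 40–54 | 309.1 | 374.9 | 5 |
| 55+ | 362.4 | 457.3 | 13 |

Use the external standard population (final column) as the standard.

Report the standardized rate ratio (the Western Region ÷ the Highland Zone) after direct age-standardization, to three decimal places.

0.719

Standard weights: 0.17, 0.15, 0.20, 0.30, 0.05, 0.13.
The Western Region: 0.1700×16.8 + 0.1500×34.8 + 0.2000×76.6 + 0.3000×150.1 + 0.0500×309.1 + 0.1300×362.4 = 130.9930 per 100000.
The Highland Zone: 0.1700×14.8 + 0.1500×36.9 + 0.2000×115.4 + 0.3000×243.2 + 0.0500×374.9 + 0.1300×457.3 = 182.2850 per 100000.
Ratio = 130.9930 ÷ 182.2850 = 0.71862.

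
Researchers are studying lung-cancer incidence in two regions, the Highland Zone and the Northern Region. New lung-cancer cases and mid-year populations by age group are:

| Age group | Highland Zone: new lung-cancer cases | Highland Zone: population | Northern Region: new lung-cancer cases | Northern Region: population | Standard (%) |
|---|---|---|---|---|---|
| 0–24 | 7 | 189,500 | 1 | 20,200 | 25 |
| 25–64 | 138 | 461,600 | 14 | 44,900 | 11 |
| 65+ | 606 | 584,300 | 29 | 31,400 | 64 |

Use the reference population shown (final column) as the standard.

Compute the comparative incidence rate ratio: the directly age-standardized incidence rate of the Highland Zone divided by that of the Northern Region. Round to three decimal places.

1.107

Age-specific rates per 100,000 for the Highland Zone: 3.69, 29.90, 103.71.
For the Northern Region: 4.95, 31.18, 92.36.
Standard weights: 0.25, 0.11, 0.64.
The Highland Zone: 0.2500×3.69 + 0.1100×29.90 + 0.6400×103.71 = 70.5889 per 100,000.
The Northern Region: 0.2500×4.95 + 0.1100×31.18 + 0.6400×92.36 = 63.7757 per 100,000.
Ratio = 70.5889 ÷ 63.7757 = 1.10683.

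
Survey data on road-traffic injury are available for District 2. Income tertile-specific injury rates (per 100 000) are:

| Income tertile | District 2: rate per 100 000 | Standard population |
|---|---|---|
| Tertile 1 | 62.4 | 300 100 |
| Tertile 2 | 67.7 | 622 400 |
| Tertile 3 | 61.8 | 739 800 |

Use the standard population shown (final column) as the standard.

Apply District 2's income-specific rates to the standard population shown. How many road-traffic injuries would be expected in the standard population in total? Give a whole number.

Expected road-traffic injuries = Σ (standard pop × income-specific rate ÷ 100 000)
= 300 100×62.4/100 000 + 622 400×67.7/100 000 + 739 800×61.8/100 000
= 187.26 + 421.36 + 457.20 = 1065.82.

1066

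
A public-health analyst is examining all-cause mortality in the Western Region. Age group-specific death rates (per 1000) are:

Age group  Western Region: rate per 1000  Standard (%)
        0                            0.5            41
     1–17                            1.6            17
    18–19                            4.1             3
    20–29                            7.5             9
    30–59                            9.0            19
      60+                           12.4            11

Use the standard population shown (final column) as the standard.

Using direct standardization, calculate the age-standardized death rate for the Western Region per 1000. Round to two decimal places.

4.35

Standard weights: 0.41, 0.17, 0.03, 0.09, 0.19, 0.11.
Standardized rate: 0.4100×0.5 + 0.1700×1.6 + 0.0300×4.1 + 0.0900×7.5 + 0.1900×9.0 + 0.1100×12.4 = 4.3490 per 1000.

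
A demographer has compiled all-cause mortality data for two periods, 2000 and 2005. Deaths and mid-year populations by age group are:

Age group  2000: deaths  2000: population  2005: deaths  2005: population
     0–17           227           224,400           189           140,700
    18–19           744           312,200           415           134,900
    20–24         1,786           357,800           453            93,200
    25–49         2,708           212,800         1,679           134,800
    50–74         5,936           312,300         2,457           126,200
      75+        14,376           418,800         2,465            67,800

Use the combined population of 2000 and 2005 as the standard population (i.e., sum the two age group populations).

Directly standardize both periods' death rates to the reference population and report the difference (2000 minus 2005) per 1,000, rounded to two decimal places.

-0.58

Age-specific rates per 1,000 for 2000: 1.012, 2.383, 4.992, 12.726, 19.007, 34.327.
For 2005: 1.343, 3.076, 4.861, 12.455, 19.469, 36.357.
Combined standard total = 2,535,900; weights = 0.1440, 0.1763, 0.1778, 0.1371, 0.1729, 0.1919.
2000: 0.1440×1.012 + 0.1763×2.383 + 0.1778×4.992 + 0.1371×12.726 + 0.1729×19.007 + 0.1919×34.327 = 13.0713 per 1,000.
2005: 0.1440×1.343 + 0.1763×3.076 + 0.1778×4.861 + 0.1371×12.455 + 0.1729×19.469 + 0.1919×36.357 = 13.6504 per 1,000.
Difference = 13.0713 − 13.6504 = -0.5791.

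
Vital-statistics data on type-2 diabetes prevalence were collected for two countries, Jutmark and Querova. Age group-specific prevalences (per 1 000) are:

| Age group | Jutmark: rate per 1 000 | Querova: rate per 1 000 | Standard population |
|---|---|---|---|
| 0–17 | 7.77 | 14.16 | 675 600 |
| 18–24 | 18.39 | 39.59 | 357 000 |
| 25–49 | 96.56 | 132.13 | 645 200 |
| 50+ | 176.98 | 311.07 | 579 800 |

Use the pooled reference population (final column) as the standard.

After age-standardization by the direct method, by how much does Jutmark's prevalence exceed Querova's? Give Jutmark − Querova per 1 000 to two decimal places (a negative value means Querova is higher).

Standard total = 2 257 600; weights = 0.2993, 0.1581, 0.2858, 0.2568.
Jutmark: 0.2993×7.77 + 0.1581×18.39 + 0.2858×96.56 + 0.2568×176.98 = 78.2814 per 1 000.
Querova: 0.2993×14.16 + 0.1581×39.59 + 0.2858×132.13 + 0.2568×311.07 = 128.1488 per 1 000.
Difference = 78.2814 − 128.1488 = -49.8674.

-49.87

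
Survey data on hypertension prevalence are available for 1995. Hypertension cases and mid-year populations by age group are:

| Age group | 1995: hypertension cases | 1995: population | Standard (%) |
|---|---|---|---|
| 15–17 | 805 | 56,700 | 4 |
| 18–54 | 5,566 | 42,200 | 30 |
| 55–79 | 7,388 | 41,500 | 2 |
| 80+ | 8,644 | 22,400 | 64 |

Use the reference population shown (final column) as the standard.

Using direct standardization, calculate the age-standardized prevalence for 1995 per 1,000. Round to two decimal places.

290.67

Age-specific rates per 1,000 for 1995: 14.198, 131.896, 178.024, 385.893.
Standard weights: 0.04, 0.30, 0.02, 0.64.
Standardized rate: 0.0400×14.198 + 0.3000×131.896 + 0.0200×178.024 + 0.6400×385.893 = 290.6685 per 1,000.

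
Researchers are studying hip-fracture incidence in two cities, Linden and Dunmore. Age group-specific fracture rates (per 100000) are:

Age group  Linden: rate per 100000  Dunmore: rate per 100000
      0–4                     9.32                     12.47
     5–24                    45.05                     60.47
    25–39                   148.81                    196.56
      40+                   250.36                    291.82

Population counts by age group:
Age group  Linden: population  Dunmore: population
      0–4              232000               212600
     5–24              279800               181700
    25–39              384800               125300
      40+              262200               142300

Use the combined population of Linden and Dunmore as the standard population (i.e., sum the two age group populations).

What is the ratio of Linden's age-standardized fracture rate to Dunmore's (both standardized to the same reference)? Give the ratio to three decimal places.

0.803

Combined standard total = 1820700; weights = 0.2442, 0.2535, 0.2802, 0.2222.
Linden: 0.2442×9.32 + 0.2535×45.05 + 0.2802×148.81 + 0.2222×250.36 = 111.0083 per 100000.
Dunmore: 0.2442×12.47 + 0.2535×60.47 + 0.2802×196.56 + 0.2222×291.82 = 138.2751 per 100000.
Ratio = 111.0083 ÷ 138.2751 = 0.80281.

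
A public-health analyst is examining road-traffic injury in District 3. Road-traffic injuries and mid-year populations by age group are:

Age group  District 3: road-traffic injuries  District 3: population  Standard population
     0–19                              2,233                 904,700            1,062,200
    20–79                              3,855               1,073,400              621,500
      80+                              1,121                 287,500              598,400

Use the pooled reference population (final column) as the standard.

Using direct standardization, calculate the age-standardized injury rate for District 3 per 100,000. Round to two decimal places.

314.93

Age-specific rates per 100,000 for District 3: 246.82, 359.14, 389.91.
Standard total = 2,282,100; weights = 0.4654, 0.2723, 0.2622.
Standardized rate: 0.4654×246.82 + 0.2723×359.14 + 0.2622×389.91 = 314.9307 per 100,000.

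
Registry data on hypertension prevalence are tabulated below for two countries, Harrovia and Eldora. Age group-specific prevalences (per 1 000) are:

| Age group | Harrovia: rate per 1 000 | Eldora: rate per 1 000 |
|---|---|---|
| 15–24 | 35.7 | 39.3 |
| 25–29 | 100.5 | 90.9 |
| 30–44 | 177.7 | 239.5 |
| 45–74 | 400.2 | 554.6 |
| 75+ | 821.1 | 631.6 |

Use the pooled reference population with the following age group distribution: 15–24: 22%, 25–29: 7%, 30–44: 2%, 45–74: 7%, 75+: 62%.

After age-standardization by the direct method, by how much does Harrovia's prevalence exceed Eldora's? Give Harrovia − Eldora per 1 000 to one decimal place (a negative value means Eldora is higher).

105.3

Standard weights: 0.22, 0.07, 0.02, 0.07, 0.62.
Harrovia: 0.2200×35.7 + 0.0700×100.5 + 0.0200×177.7 + 0.0700×400.2 + 0.6200×821.1 = 555.5390 per 1 000.
Eldora: 0.2200×39.3 + 0.0700×90.9 + 0.0200×239.5 + 0.0700×554.6 + 0.6200×631.6 = 450.2130 per 1 000.
Difference = 555.5390 − 450.2130 = 105.3260.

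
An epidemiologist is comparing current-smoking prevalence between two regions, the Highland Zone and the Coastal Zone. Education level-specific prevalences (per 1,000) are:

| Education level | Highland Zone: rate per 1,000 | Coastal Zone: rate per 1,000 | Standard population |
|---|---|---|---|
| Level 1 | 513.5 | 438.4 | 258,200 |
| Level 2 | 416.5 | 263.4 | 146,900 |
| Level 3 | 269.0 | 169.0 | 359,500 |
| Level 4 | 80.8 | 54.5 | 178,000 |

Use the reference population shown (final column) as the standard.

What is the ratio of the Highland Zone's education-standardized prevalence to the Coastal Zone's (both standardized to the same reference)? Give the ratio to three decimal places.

Standard total = 942,600; weights = 0.2739, 0.1558, 0.3814, 0.1888.
The Highland Zone: 0.2739×513.5 + 0.1558×416.5 + 0.3814×269.0 + 0.1888×80.8 = 323.4219 per 1,000.
The Coastal Zone: 0.2739×438.4 + 0.1558×263.4 + 0.3814×169.0 + 0.1888×54.5 = 235.8846 per 1,000.
Ratio = 323.4219 ÷ 235.8846 = 1.37110.

1.371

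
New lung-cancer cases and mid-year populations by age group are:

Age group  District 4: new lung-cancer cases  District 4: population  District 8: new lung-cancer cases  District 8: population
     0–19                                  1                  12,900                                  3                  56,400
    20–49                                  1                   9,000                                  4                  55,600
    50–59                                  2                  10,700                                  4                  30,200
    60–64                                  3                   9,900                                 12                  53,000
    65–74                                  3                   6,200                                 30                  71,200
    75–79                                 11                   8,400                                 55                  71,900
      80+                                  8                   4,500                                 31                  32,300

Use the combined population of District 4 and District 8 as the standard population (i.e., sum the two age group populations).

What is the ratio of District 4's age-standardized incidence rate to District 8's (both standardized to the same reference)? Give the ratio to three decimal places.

1.572

Age-specific rates per 100,000 for District 4: 7.75, 11.11, 18.69, 30.30, 48.39, 130.95, 177.78.
For District 8: 5.32, 7.19, 13.25, 22.64, 42.13, 76.50, 95.98.
Combined standard total = 432,200; weights = 0.1603, 0.1495, 0.0946, 0.1455, 0.1791, 0.1858, 0.0851.
District 4: 0.1603×7.75 + 0.1495×11.11 + 0.0946×18.69 + 0.1455×30.30 + 0.1791×48.39 + 0.1858×130.95 + 0.0851×177.78 = 57.2152 per 100,000.
District 8: 0.1603×5.32 + 0.1495×7.19 + 0.0946×13.25 + 0.1455×22.64 + 0.1791×42.13 + 0.1858×76.50 + 0.0851×95.98 = 36.4066 per 100,000.
Ratio = 57.2152 ÷ 36.4066 = 1.57156.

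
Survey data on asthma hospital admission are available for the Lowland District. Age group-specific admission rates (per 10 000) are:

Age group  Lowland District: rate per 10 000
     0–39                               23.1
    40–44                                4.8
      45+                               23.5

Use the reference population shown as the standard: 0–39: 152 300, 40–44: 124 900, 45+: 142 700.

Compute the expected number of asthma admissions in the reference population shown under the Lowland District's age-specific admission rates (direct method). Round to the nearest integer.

747

Expected asthma admissions = Σ (standard pop × age-specific rate ÷ 10 000)
= 152 300×23.1/10 000 + 124 900×4.8/10 000 + 142 700×23.5/10 000
= 351.81 + 59.95 + 335.35 = 747.11.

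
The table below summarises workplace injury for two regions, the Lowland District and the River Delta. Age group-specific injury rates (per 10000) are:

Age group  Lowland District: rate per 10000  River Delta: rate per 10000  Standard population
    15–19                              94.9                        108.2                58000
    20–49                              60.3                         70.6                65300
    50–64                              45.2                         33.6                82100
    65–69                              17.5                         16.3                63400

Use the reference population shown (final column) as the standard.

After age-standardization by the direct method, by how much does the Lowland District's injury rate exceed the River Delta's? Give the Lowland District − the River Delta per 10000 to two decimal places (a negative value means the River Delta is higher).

Standard total = 268800; weights = 0.2158, 0.2429, 0.3054, 0.2359.
The Lowland District: 0.2158×94.9 + 0.2429×60.3 + 0.3054×45.2 + 0.2359×17.5 = 53.0588 per 10000.
The River Delta: 0.2158×108.2 + 0.2429×70.6 + 0.3054×33.6 + 0.2359×16.3 = 54.6048 per 10000.
Difference = 53.0588 − 54.6048 = -1.5459.

-1.55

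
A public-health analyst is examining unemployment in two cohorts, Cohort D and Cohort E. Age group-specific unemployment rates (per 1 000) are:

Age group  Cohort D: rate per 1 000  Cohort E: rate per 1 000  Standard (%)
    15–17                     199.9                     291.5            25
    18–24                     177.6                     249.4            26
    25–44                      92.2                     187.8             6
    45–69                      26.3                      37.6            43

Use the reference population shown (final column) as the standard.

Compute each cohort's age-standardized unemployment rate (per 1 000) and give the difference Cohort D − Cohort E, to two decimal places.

Standard weights: 0.25, 0.26, 0.06, 0.43.
Cohort D: 0.2500×199.9 + 0.2600×177.6 + 0.0600×92.2 + 0.4300×26.3 = 112.9920 per 1 000.
Cohort E: 0.2500×291.5 + 0.2600×249.4 + 0.0600×187.8 + 0.4300×37.6 = 165.1550 per 1 000.
Difference = 112.9920 − 165.1550 = -52.1630.

-52.16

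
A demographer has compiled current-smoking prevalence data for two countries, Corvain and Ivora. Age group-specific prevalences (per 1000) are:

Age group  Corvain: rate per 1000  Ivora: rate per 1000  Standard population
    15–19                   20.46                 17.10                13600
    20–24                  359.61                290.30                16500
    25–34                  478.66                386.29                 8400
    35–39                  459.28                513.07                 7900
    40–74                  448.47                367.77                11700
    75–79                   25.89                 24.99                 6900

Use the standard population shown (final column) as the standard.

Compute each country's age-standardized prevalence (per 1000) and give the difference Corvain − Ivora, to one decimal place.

Standard total = 65000; weights = 0.2092, 0.2538, 0.1292, 0.1215, 0.1800, 0.1062.
Corvain: 0.2092×20.46 + 0.2538×359.61 + 0.1292×478.66 + 0.1215×459.28 + 0.1800×448.47 + 0.1062×25.89 = 296.7172 per 1000.
Ivora: 0.2092×17.10 + 0.2538×290.30 + 0.1292×386.29 + 0.1215×513.07 + 0.1800×367.77 + 0.1062×24.99 = 258.3991 per 1000.
Difference = 296.7172 − 258.3991 = 38.3181.

38.3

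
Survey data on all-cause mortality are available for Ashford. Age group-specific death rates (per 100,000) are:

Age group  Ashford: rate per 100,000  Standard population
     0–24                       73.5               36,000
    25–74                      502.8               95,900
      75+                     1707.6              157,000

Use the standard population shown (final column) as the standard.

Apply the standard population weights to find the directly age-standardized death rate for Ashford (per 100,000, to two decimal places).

Standard total = 288,900; weights = 0.1246, 0.3319, 0.5434.
Standardized rate: 0.1246×73.5 + 0.3319×502.8 + 0.5434×1707.6 = 1104.0420 per 100,000.

1104.04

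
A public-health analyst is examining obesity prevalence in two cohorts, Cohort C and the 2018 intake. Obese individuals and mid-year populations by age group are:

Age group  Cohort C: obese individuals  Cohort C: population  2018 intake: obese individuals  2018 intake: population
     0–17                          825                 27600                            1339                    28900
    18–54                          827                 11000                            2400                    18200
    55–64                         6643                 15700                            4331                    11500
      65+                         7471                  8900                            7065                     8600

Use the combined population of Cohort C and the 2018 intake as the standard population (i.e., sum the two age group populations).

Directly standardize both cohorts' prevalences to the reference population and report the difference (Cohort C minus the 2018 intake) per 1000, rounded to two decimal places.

Age-specific rates per 1000 for Cohort C: 29.891, 75.182, 423.121, 839.438.
For the 2018 intake: 46.332, 131.868, 376.609, 821.512.
Combined standard total = 130400; weights = 0.4333, 0.2239, 0.2086, 0.1342.
Cohort C: 0.4333×29.891 + 0.2239×75.182 + 0.2086×423.121 + 0.1342×839.438 = 230.6996 per 1000.
The 2018 intake: 0.4333×46.332 + 0.2239×131.868 + 0.2086×376.609 + 0.1342×821.512 = 238.4090 per 1000.
Difference = 230.6996 − 238.4090 = -7.7094.

-7.71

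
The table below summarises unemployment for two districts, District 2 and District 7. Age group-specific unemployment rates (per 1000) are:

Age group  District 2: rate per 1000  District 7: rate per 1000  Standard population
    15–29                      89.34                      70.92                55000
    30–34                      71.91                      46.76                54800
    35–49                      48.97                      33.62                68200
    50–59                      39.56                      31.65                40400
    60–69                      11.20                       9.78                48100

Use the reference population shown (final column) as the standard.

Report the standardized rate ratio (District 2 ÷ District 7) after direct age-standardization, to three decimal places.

1.364

Standard total = 266500; weights = 0.2064, 0.2056, 0.2559, 0.1516, 0.1805.
District 2: 0.2064×89.34 + 0.2056×71.91 + 0.2559×48.97 + 0.1516×39.56 + 0.1805×11.20 = 53.7751 per 1000.
District 7: 0.2064×70.92 + 0.2056×46.76 + 0.2559×33.62 + 0.1516×31.65 + 0.1805×9.78 = 39.4184 per 1000.
Ratio = 53.7751 ÷ 39.4184 = 1.36421.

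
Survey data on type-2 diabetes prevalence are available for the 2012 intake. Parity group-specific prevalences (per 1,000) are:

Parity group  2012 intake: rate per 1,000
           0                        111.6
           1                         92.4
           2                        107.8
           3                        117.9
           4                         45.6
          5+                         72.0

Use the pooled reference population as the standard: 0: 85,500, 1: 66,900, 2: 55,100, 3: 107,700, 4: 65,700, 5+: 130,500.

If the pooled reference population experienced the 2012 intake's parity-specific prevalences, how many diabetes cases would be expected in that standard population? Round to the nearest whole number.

46753

Expected diabetes cases = Σ (standard pop × parity-specific rate ÷ 1,000)
= 85,500×111.6/1,000 + 66,900×92.4/1,000 + 55,100×107.8/1,000 + 107,700×117.9/1,000 + 65,700×45.6/1,000 + 130,500×72.0/1,000
= 9541.80 + 6181.56 + 5939.78 + 12697.83 + 2995.92 + 9396.00 = 46752.89.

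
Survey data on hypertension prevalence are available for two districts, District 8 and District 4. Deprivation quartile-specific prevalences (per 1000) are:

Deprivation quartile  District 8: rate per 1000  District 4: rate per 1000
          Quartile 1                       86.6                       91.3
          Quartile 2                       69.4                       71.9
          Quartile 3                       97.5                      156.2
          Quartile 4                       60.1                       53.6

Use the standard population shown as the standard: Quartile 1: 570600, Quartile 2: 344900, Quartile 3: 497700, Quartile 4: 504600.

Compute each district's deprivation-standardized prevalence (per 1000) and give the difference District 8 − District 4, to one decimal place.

-15.4

Standard total = 1917800; weights = 0.2975, 0.1798, 0.2595, 0.2631.
District 8: 0.2975×86.6 + 0.1798×69.4 + 0.2595×97.5 + 0.2631×60.1 = 79.3629 per 1000.
District 4: 0.2975×91.3 + 0.1798×71.9 + 0.2595×156.2 + 0.2631×53.6 = 94.7343 per 1000.
Difference = 79.3629 − 94.7343 = -15.3713.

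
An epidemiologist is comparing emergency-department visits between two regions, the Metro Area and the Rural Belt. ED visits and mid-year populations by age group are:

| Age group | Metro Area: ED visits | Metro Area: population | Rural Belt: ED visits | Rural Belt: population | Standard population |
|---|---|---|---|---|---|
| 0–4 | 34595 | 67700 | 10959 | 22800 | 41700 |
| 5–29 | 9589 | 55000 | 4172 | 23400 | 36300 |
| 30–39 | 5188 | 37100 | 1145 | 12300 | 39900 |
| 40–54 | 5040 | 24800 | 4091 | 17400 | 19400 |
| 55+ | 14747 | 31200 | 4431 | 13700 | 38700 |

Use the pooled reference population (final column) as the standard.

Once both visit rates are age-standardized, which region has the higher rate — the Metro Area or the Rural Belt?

Age-specific rates per 1000 for the Metro Area: 511.004, 174.345, 139.838, 203.226, 472.660.
For the Rural Belt: 480.658, 178.291, 93.089, 235.115, 323.431.
Standard total = 176000; weights = 0.2369, 0.2062, 0.2267, 0.1102, 0.2199.
The Metro Area: 0.2369×511.004 + 0.2062×174.345 + 0.2267×139.838 + 0.1102×203.226 + 0.2199×472.660 = 315.0665 per 1000.
The Rural Belt: 0.2369×480.658 + 0.2062×178.291 + 0.2267×93.089 + 0.1102×235.115 + 0.2199×323.431 = 268.7935 per 1000.

Metro Area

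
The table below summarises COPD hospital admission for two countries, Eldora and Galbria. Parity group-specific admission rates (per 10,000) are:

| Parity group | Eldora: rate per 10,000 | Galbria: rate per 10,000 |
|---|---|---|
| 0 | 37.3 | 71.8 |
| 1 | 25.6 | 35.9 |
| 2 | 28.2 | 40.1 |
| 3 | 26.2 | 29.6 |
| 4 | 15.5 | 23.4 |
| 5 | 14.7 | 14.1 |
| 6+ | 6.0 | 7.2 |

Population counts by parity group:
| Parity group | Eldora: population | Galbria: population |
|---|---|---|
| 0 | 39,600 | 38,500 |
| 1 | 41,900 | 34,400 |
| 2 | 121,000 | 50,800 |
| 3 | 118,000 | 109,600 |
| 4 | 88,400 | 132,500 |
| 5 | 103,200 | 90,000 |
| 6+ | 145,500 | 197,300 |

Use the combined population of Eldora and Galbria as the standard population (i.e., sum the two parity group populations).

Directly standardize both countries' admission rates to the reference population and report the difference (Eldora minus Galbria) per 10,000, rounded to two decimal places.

-6.36

Combined standard total = 1,310,700; weights = 0.0596, 0.0582, 0.1311, 0.1736, 0.1685, 0.1474, 0.2615.
Eldora: 0.0596×37.3 + 0.0582×25.6 + 0.1311×28.2 + 0.1736×26.2 + 0.1685×15.5 + 0.1474×14.7 + 0.2615×6.0 = 18.3071 per 10,000.
Galbria: 0.0596×71.8 + 0.0582×35.9 + 0.1311×40.1 + 0.1736×29.6 + 0.1685×23.4 + 0.1474×14.1 + 0.2615×7.2 = 24.6694 per 10,000.
Difference = 18.3071 − 24.6694 = -6.3624.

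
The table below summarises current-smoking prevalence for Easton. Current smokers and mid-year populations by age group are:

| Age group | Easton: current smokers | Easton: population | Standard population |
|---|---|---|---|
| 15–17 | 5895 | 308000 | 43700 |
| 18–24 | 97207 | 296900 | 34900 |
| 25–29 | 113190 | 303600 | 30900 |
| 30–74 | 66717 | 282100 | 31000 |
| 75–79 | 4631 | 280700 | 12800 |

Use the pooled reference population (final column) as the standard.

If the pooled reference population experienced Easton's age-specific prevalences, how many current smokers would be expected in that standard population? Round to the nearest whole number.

31326

Age-specific rates per 1000 for Easton: 19.140, 327.407, 372.826, 236.501, 16.498.
Expected current smokers = Σ (standard pop × age-specific rate ÷ 1000)
= 43700×19.140/1000 + 34900×327.407/1000 + 30900×372.826/1000 + 31000×236.501/1000 + 12800×16.498/1000
= 836.40 + 11426.49 + 11520.33 + 7331.54 + 211.17 = 31325.93.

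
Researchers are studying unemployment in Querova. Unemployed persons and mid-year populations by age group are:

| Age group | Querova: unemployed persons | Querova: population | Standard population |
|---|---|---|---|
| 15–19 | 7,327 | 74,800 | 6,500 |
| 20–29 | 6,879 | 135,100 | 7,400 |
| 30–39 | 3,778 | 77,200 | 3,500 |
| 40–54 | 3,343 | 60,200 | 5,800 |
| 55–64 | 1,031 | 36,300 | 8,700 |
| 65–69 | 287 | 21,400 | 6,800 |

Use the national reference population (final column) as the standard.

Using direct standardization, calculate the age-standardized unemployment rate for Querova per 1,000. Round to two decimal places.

Age-specific rates per 1,000 for Querova: 97.955, 50.918, 48.938, 55.532, 28.402, 13.411.
Standard total = 38,700; weights = 0.1680, 0.1912, 0.0904, 0.1499, 0.2248, 0.1757.
Standardized rate: 0.1680×97.955 + 0.1912×50.918 + 0.0904×48.938 + 0.1499×55.532 + 0.2248×28.402 + 0.1757×13.411 = 47.6785 per 1,000.

47.68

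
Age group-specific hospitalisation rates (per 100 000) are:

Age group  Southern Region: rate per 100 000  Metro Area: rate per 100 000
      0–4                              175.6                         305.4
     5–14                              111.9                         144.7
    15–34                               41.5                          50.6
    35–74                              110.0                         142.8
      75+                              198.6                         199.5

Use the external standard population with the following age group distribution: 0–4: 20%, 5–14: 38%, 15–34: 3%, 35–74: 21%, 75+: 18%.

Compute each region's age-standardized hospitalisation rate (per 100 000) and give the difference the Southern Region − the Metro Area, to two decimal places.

-45.75

Standard weights: 0.20, 0.38, 0.03, 0.21, 0.18.
The Southern Region: 0.2000×175.6 + 0.3800×111.9 + 0.0300×41.5 + 0.2100×110.0 + 0.1800×198.6 = 137.7350 per 100 000.
The Metro Area: 0.2000×305.4 + 0.3800×144.7 + 0.0300×50.6 + 0.2100×142.8 + 0.1800×199.5 = 183.4820 per 100 000.
Difference = 137.7350 − 183.4820 = -45.7470.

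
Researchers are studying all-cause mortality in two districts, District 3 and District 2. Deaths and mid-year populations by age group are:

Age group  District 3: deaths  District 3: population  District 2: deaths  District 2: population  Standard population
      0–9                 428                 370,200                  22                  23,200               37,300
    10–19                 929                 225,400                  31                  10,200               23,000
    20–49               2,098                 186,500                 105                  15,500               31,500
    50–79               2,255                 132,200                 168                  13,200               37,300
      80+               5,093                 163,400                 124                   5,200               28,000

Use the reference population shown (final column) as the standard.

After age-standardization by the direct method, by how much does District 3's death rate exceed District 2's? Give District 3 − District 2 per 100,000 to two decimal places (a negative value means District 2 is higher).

Age-specific rates per 100,000 for District 3: 115.61, 412.16, 1124.93, 1705.75, 3116.89.
For District 2: 94.83, 303.92, 677.42, 1272.73, 2384.62.
Standard total = 157,100; weights = 0.2374, 0.1464, 0.2005, 0.2374, 0.1782.
District 3: 0.2374×115.61 + 0.1464×412.16 + 0.2005×1124.93 + 0.2374×1705.75 + 0.1782×3116.89 = 1273.8685 per 100,000.
District 2: 0.2374×94.83 + 0.1464×303.92 + 0.2005×677.42 + 0.2374×1272.73 + 0.1782×2384.62 = 930.0314 per 100,000.
Difference = 1273.8685 − 930.0314 = 343.8371.

343.84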